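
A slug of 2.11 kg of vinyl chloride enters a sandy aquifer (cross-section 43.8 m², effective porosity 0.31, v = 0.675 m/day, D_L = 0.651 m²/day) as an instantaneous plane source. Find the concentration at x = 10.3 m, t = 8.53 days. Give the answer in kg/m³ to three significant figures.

0.00735 kg/m³

For an instantaneous plane source, C(x,t) = M/(n_e·A·√(4πDt)) · exp(−(x−vt)²/(4Dt)), with n_e·A the pore (flow) area.
Plume center vt = 0.675 × 8.53 = 5.75775 m, so the well at 10.3 m is 4.54225 m downgradient of the peak.
√(4πDt) = 8.354 m, giving peak height M/(n_e·A·√(4πDt)) = 2.11/(0.31 × 43.8 × 8.354) = 0.01860 kg/m³.
(x−vt)²/(4Dt) = (4.54225)²/(4 × 0.651 × 8.53) = 0.9289; exp(−0.9289) = 0.3950.
C = 0.01860 × 0.3950 = 0.00735 kg/m³.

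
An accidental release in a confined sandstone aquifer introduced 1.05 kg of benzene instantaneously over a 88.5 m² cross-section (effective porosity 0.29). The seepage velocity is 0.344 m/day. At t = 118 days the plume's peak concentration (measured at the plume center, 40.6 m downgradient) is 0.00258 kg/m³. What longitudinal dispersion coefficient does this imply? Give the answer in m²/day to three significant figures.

At the plume center C_max = M/(n_e·A·√(4πDt)), so D = M²/(4πt·(n_e·A·C_max)²).
n_e·A·C_max = 0.29 × 88.5 × 0.00258 = 0.06622 kg/m.
D = 1.05²/(4π × 118 × 0.06622²) = 0.170 m²/day.

0.170 m²/day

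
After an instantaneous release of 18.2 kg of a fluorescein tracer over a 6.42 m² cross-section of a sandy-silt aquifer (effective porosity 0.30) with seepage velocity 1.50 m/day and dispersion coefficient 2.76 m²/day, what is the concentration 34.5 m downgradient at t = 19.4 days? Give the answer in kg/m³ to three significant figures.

For an instantaneous plane source, C(x,t) = M/(n_e·A·√(4πDt)) · exp(−(x−vt)²/(4Dt)), with n_e·A the pore (flow) area.
Plume center vt = 1.50 × 19.4 = 29.1 m, so the well at 34.5 m is 5.4 m downgradient of the peak.
√(4πDt) = 25.94 m, giving peak height M/(n_e·A·√(4πDt)) = 18.2/(0.30 × 6.42 × 25.94) = 0.3643 kg/m³.
(x−vt)²/(4Dt) = (5.4)²/(4 × 2.76 × 19.4) = 0.1361; exp(−0.1361) = 0.8728.
C = 0.3643 × 0.8728 = 0.318 kg/m³.

0.318 kg/m³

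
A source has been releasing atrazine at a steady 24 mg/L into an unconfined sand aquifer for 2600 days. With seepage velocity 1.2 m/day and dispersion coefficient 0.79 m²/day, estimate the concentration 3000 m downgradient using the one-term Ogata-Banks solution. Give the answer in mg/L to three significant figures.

For a continuous step input, C/C₀ ≈ ½·erfc((x−vt)/(2√(Dt))).
vt = 1.2 × 2600 = 3120 m and 2√(Dt) = 2√(0.79 × 2600) = 90.64 m.
Argument (x−vt)/(2√(Dt)) = (3000 − 3120)/90.64 = -1.324; ½·erfc(-1.324) = 0.9694.
C = 24 × 0.9694 = 23.3 mg/L.

23.3 mg/L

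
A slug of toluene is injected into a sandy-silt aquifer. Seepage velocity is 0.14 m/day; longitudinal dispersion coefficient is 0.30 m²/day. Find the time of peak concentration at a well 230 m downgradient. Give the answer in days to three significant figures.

For the 1D instantaneous-source solution, setting ∂C/∂t = 0 at fixed x gives v²t² + 2Dt − x² = 0, so t = (√(D² + v²x²) − D)/v².
√(D² + v²x²) = √(0.30² + 0.14² × 230²) = 32.20; v² = 0.0196.
t = (32.20 − 0.30)/0.0196 = 1630 days (vs. the pure-advection estimate x/v = 1640 d).

1630 days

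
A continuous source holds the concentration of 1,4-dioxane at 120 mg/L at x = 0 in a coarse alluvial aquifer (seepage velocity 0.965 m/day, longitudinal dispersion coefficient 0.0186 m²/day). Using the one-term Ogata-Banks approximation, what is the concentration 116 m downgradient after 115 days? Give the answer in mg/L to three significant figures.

0.907 mg/L

For a continuous step input, C/C₀ ≈ ½·erfc((x−vt)/(2√(Dt))).
vt = 0.965 × 115 = 110.975 m and 2√(Dt) = 2√(0.0186 × 115) = 2.925 m.
Argument (x−vt)/(2√(Dt)) = (116 − 110.975)/2.925 = 1.718; ½·erfc(1.718) = 0.007557.
C = 120 × 0.007557 = 0.907 mg/L.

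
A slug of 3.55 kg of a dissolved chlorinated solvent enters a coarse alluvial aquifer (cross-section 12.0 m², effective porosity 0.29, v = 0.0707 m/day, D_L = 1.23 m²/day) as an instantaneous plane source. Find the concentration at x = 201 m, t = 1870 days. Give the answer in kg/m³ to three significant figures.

For an instantaneous plane source, C(x,t) = M/(n_e·A·√(4πDt)) · exp(−(x−vt)²/(4Dt)), with n_e·A the pore (flow) area.
Plume center vt = 0.0707 × 1870 = 132.209 m, so the well at 201 m is 68.791 m downgradient of the peak.
√(4πDt) = 170.0 m, giving peak height M/(n_e·A·√(4πDt)) = 3.55/(0.29 × 12.0 × 170.0) = 0.006001 kg/m³.
(x−vt)²/(4Dt) = (68.791)²/(4 × 1.23 × 1870) = 0.5143; exp(−0.5143) = 0.5979.
C = 0.006001 × 0.5979 = 0.00359 kg/m³.

0.00359 kg/m³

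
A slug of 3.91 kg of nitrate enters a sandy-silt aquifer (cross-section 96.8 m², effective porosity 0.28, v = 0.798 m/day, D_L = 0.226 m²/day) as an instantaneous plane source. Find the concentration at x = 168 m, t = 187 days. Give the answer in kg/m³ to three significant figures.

For an instantaneous plane source, C(x,t) = M/(n_e·A·√(4πDt)) · exp(−(x−vt)²/(4Dt)), with n_e·A the pore (flow) area.
Plume center vt = 0.798 × 187 = 149.226 m, so the well at 168 m is 18.774 m downgradient of the peak.
√(4πDt) = 23.05 m, giving peak height M/(n_e·A·√(4πDt)) = 3.91/(0.28 × 96.8 × 23.05) = 0.006259 kg/m³.
(x−vt)²/(4Dt) = (18.774)²/(4 × 0.226 × 187) = 2.085; exp(−2.085) = 0.1243.
C = 0.006259 × 0.1243 = 0.000778 kg/m³.

0.000778 kg/m³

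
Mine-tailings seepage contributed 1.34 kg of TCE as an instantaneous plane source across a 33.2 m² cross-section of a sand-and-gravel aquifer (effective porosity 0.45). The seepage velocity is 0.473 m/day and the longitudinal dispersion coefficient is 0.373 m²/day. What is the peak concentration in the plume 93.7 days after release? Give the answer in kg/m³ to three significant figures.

0.00428 kg/m³

The peak of an instantaneous 1D plume sits at x = vt; there the Gaussian factor is 1 and C_max = M/(n_e·A·√(4πDt)), where n_e·A is the pore area the mass is dissolved in.
√(4πDt) = √(4π × 0.373 × 93.7) = 20.96 m, so C_max = 1.34/(0.45 × 33.2 × 20.96) = 0.00428 kg/m³.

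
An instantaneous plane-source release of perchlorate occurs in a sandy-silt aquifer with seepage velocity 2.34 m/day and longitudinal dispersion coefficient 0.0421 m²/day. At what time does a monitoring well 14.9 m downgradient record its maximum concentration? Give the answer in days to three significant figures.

6.36 days

For the 1D instantaneous-source solution, setting ∂C/∂t = 0 at fixed x gives v²t² + 2Dt − x² = 0, so t = (√(D² + v²x²) − D)/v².
√(D² + v²x²) = √(0.0421² + 2.34² × 14.9²) = 34.87; v² = 5.4756.
t = (34.87 − 0.0421)/5.4756 = 6.36 days (vs. the pure-advection estimate x/v = 6.37 d).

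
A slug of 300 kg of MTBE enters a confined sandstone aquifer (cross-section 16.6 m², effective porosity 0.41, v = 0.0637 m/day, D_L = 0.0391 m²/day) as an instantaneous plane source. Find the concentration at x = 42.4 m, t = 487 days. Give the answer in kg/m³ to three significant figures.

0.521 kg/m³

For an instantaneous plane source, C(x,t) = M/(n_e·A·√(4πDt)) · exp(−(x−vt)²/(4Dt)), with n_e·A the pore (flow) area.
Plume center vt = 0.0637 × 487 = 31.0219 m, so the well at 42.4 m is 11.3781 m downgradient of the peak.
√(4πDt) = 15.47 m, giving peak height M/(n_e·A·√(4πDt)) = 300/(0.41 × 16.6 × 15.47) = 2.849 kg/m³.
(x−vt)²/(4Dt) = (11.3781)²/(4 × 0.0391 × 487) = 1.700; exp(−1.700) = 0.1827.
C = 2.849 × 0.1827 = 0.521 kg/m³.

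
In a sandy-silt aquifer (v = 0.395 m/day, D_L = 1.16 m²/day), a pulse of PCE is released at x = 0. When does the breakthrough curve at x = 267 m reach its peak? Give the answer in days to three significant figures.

669 days

For the 1D instantaneous-source solution, setting ∂C/∂t = 0 at fixed x gives v²t² + 2Dt − x² = 0, so t = (√(D² + v²x²) − D)/v².
√(D² + v²x²) = √(1.16² + 0.395² × 267²) = 105.5; v² = 0.156025.
t = (105.5 − 1.16)/0.156025 = 669 days (vs. the pure-advection estimate x/v = 676 d).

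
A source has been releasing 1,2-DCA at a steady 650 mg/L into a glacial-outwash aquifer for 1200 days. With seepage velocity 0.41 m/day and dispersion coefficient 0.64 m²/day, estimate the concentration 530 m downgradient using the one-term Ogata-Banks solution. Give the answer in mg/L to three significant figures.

For a continuous step input, C/C₀ ≈ ½·erfc((x−vt)/(2√(Dt))).
vt = 0.41 × 1200 = 492 m and 2√(Dt) = 2√(0.64 × 1200) = 55.43 m.
Argument (x−vt)/(2√(Dt)) = (530 − 492)/55.43 = 0.6855; ½·erfc(0.6855) = 0.1662.
C = 650 × 0.1662 = 108 mg/L.

108 mg/L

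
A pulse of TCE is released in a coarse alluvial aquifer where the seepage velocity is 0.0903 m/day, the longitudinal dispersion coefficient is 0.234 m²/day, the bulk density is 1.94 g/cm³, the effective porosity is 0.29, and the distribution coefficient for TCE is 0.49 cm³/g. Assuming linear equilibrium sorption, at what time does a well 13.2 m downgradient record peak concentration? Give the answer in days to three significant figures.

Retardation factor R = 1 + ρ_b·K_d/n = 1 + 1.94 × 0.49/0.29 = 4.278.
Sorption retards both mechanisms: v_R = v/R = 0.02111 m/day, D_R = D/R = 0.05470 m²/day.
Peak time from v_R²t² + 2D_R t − x² = 0: t = (√(D_R² + v_R²x²) − D_R)/v_R².
√(D_R² + v_R²x²) = √(0.05470² + 0.02111² × 13.2²) = 0.2840; v_R² = 0.0004456.
t = (0.2840 − 0.05470)/0.0004456 = 515 days.

515 days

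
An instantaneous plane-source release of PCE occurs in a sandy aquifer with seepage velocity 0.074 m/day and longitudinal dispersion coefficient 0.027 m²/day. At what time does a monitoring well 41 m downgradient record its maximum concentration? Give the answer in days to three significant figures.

549 days

For the 1D instantaneous-source solution, setting ∂C/∂t = 0 at fixed x gives v²t² + 2Dt − x² = 0, so t = (√(D² + v²x²) − D)/v².
√(D² + v²x²) = √(0.027² + 0.074² × 41²) = 3.034; v² = 0.005476.
t = (3.034 − 0.027)/0.005476 = 549 days (vs. the pure-advection estimate x/v = 554 d).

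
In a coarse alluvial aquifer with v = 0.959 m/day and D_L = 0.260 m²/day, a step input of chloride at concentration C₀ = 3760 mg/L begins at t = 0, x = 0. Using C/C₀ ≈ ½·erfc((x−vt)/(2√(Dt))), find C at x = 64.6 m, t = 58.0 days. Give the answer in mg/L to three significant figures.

192 mg/L

For a continuous step input, C/C₀ ≈ ½·erfc((x−vt)/(2√(Dt))).
vt = 0.959 × 58.0 = 55.622 m and 2√(Dt) = 2√(0.260 × 58.0) = 7.767 m.
Argument (x−vt)/(2√(Dt)) = (64.6 − 55.622)/7.767 = 1.156; ½·erfc(1.156) = 0.05104.
C = 3760 × 0.05104 = 192 mg/L.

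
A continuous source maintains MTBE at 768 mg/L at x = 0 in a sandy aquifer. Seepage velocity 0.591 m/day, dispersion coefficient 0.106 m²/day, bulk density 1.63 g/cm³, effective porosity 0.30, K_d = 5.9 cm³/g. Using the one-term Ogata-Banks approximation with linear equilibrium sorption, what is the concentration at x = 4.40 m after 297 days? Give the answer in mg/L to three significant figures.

572 mg/L

Retardation factor R = 1 + ρ_b·K_d/n = 1 + 1.63 × 5.9/0.30 = 33.06.
Sorption retards both mechanisms: v_R = v/R = 0.01788 m/day, D_R = D/R = 0.003206 m²/day.
v_R·t = 0.01788 × 297 = 5.31036 m; 2√(D_R t) = 1.952 m; argument = (4.40 − 5.31036)/1.952 = -0.4664.
C = C₀ × ½·erfc(-0.4664) = 768 × 0.7452 = 572 mg/L.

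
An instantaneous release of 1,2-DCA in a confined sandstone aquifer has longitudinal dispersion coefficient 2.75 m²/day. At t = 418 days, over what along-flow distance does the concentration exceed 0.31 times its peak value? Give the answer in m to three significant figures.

147 m

The plume is Gaussian with σ = √(2Dt) = √(2 × 2.75 × 418) = 47.95 m.
C/C_peak = exp(−Δx²/(2σ²)) = 0.31 ⇒ Δx = σ·√(−2 ln 0.31) = 47.95 × 1.530 = 73.36 m.
Width = 2Δx = 147 m.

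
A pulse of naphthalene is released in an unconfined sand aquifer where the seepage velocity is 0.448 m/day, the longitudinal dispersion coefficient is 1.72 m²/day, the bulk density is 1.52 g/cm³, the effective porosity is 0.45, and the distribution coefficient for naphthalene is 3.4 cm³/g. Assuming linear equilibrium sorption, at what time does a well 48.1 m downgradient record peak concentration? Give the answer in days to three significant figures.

Retardation factor R = 1 + ρ_b·K_d/n = 1 + 1.52 × 3.4/0.45 = 12.48.
Sorption retards both mechanisms: v_R = v/R = 0.03590 m/day, D_R = D/R = 0.1378 m²/day.
Peak time from v_R²t² + 2D_R t − x² = 0: t = (√(D_R² + v_R²x²) − D_R)/v_R².
√(D_R² + v_R²x²) = √(0.1378² + 0.03590² × 48.1²) = 1.732; v_R² = 0.001289.
t = (1.732 − 0.1378)/0.001289 = 1240 days.

1240 days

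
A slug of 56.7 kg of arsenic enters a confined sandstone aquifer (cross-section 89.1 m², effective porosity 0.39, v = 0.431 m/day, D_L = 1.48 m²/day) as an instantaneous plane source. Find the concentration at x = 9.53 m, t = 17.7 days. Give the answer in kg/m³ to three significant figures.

0.0869 kg/m³

For an instantaneous plane source, C(x,t) = M/(n_e·A·√(4πDt)) · exp(−(x−vt)²/(4Dt)), with n_e·A the pore (flow) area.
Plume center vt = 0.431 × 17.7 = 7.6287 m, so the well at 9.53 m is 1.9013 m downgradient of the peak.
√(4πDt) = 18.14 m, giving peak height M/(n_e·A·√(4πDt)) = 56.7/(0.39 × 89.1 × 18.14) = 0.08995 kg/m³.
(x−vt)²/(4Dt) = (1.9013)²/(4 × 1.48 × 17.7) = 0.03450; exp(−0.03450) = 0.9661.
C = 0.08995 × 0.9661 = 0.0869 kg/m³.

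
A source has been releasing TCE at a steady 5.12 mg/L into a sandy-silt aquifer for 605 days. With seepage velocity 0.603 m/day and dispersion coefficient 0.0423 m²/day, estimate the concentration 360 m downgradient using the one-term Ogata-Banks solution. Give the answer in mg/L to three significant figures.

3.84 mg/L

For a continuous step input, C/C₀ ≈ ½·erfc((x−vt)/(2√(Dt))).
vt = 0.603 × 605 = 364.815 m and 2√(Dt) = 2√(0.0423 × 605) = 10.12 m.
Argument (x−vt)/(2√(Dt)) = (360 − 364.815)/10.12 = -0.4758; ½·erfc(-0.4758) = 0.7495.
C = 5.12 × 0.7495 = 3.84 mg/L.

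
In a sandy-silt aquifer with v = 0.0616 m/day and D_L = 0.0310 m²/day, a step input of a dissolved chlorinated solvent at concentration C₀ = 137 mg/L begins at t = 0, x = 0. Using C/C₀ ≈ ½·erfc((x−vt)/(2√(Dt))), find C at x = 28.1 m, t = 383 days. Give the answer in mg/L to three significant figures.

For a continuous step input, C/C₀ ≈ ½·erfc((x−vt)/(2√(Dt))).
vt = 0.0616 × 383 = 23.5928 m and 2√(Dt) = 2√(0.0310 × 383) = 6.891 m.
Argument (x−vt)/(2√(Dt)) = (28.1 − 23.5928)/6.891 = 0.6541; ½·erfc(0.6541) = 0.1775.
C = 137 × 0.1775 = 24.3 mg/L.

24.3 mg/L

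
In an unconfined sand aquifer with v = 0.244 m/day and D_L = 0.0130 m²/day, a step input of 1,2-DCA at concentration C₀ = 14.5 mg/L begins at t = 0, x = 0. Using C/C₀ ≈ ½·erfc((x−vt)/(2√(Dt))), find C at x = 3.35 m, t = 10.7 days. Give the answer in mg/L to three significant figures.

For a continuous step input, C/C₀ ≈ ½·erfc((x−vt)/(2√(Dt))).
vt = 0.244 × 10.7 = 2.6108 m and 2√(Dt) = 2√(0.0130 × 10.7) = 0.7459 m.
Argument (x−vt)/(2√(Dt)) = (3.35 − 2.6108)/0.7459 = 0.9910; ½·erfc(0.9910) = 0.08053.
C = 14.5 × 0.08053 = 1.17 mg/L.

1.17 mg/L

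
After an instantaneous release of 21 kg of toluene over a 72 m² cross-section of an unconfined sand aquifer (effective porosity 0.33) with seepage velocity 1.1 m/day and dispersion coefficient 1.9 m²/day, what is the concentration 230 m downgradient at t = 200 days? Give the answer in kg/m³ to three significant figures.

0.0120 kg/m³

For an instantaneous plane source, C(x,t) = M/(n_e·A·√(4πDt)) · exp(−(x−vt)²/(4Dt)), with n_e·A the pore (flow) area.
Plume center vt = 1.1 × 200 = 220 m, so the well at 230 m is 10 m downgradient of the peak.
√(4πDt) = 69.10 m, giving peak height M/(n_e·A·√(4πDt)) = 21/(0.33 × 72 × 69.10) = 0.01279 kg/m³.
(x−vt)²/(4Dt) = (10)²/(4 × 1.9 × 200) = 0.06579; exp(−0.06579) = 0.9363.
C = 0.01279 × 0.9363 = 0.0120 kg/m³.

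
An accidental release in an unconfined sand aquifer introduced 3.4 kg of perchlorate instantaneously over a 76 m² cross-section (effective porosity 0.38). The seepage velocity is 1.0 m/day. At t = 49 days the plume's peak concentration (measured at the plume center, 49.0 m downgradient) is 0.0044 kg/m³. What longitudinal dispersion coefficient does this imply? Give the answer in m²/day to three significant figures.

1.16 m²/day

At the plume center C_max = M/(n_e·A·√(4πDt)), so D = M²/(4πt·(n_e·A·C_max)²).
n_e·A·C_max = 0.38 × 76 × 0.0044 = 0.1271 kg/m.
D = 3.4²/(4π × 49 × 0.1271²) = 1.16 m²/day.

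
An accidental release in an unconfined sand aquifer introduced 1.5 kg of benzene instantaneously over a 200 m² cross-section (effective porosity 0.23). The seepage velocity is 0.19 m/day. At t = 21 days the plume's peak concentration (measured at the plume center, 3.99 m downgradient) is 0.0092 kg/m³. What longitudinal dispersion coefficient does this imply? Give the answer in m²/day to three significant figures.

0.0476 m²/day

At the plume center C_max = M/(n_e·A·√(4πDt)), so D = M²/(4πt·(n_e·A·C_max)²).
n_e·A·C_max = 0.23 × 200 × 0.0092 = 0.4232 kg/m.
D = 1.5²/(4π × 21 × 0.4232²) = 0.0476 m²/day.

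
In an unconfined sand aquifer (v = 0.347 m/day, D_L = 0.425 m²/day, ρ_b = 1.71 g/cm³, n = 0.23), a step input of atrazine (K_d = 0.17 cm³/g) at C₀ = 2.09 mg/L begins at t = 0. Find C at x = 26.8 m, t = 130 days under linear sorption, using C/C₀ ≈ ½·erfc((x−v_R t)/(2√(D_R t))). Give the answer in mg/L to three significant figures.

0.340 mg/L

Retardation factor R = 1 + ρ_b·K_d/n = 1 + 1.71 × 0.17/0.23 = 2.264.
Sorption retards both mechanisms: v_R = v/R = 0.1533 m/day, D_R = D/R = 0.1877 m²/day.
v_R·t = 0.1533 × 130 = 19.929 m; 2√(D_R t) = 9.879 m; argument = (26.8 − 19.929)/9.879 = 0.6955.
C = C₀ × ½·erfc(0.6955) = 2.09 × 0.1627 = 0.340 mg/L.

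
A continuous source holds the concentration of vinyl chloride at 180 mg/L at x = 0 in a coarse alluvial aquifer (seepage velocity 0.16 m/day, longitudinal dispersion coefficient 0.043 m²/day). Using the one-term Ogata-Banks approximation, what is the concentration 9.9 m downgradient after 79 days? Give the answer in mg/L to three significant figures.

154 mg/L

For a continuous step input, C/C₀ ≈ ½·erfc((x−vt)/(2√(Dt))).
vt = 0.16 × 79 = 12.64 m and 2√(Dt) = 2√(0.043 × 79) = 3.686 m.
Argument (x−vt)/(2√(Dt)) = (9.9 − 12.64)/3.686 = -0.7434; ½·erfc(-0.7434) = 0.8534.
C = 180 × 0.8534 = 154 mg/L.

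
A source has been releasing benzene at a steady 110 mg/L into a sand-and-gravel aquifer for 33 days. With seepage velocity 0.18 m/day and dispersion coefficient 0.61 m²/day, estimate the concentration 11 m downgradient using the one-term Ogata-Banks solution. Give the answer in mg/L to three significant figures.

23.4 mg/L

For a continuous step input, C/C₀ ≈ ½·erfc((x−vt)/(2√(Dt))).
vt = 0.18 × 33 = 5.94 m and 2√(Dt) = 2√(0.61 × 33) = 8.973 m.
Argument (x−vt)/(2√(Dt)) = (11 − 5.94)/8.973 = 0.5639; ½·erfc(0.5639) = 0.2126.
C = 110 × 0.2126 = 23.4 mg/L.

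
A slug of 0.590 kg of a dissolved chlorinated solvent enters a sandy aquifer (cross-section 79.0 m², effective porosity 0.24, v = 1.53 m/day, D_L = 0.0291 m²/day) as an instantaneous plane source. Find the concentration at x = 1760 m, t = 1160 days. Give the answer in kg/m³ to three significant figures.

0.000298 kg/m³

For an instantaneous plane source, C(x,t) = M/(n_e·A·√(4πDt)) · exp(−(x−vt)²/(4Dt)), with n_e·A the pore (flow) area.
Plume center vt = 1.53 × 1160 = 1774.8 m, so the well at 1760 m is 14.8 m upgradient of the peak.
√(4πDt) = 20.60 m, giving peak height M/(n_e·A·√(4πDt)) = 0.590/(0.24 × 79.0 × 20.60) = 0.001511 kg/m³.
(x−vt)²/(4Dt) = (-14.8)²/(4 × 0.0291 × 1160) = 1.622; exp(−1.622) = 0.1975.
C = 0.001511 × 0.1975 = 0.000298 kg/m³.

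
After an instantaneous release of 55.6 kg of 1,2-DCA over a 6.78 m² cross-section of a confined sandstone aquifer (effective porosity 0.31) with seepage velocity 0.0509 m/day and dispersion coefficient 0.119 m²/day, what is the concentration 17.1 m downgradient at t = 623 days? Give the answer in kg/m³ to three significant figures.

0.422 kg/m³

For an instantaneous plane source, C(x,t) = M/(n_e·A·√(4πDt)) · exp(−(x−vt)²/(4Dt)), with n_e·A the pore (flow) area.
Plume center vt = 0.0509 × 623 = 31.7107 m, so the well at 17.1 m is 14.6107 m upgradient of the peak.
√(4πDt) = 30.52 m, giving peak height M/(n_e·A·√(4πDt)) = 55.6/(0.31 × 6.78 × 30.52) = 0.8668 kg/m³.
(x−vt)²/(4Dt) = (-14.6107)²/(4 × 0.119 × 623) = 0.7199; exp(−0.7199) = 0.4868.
C = 0.8668 × 0.4868 = 0.422 kg/m³.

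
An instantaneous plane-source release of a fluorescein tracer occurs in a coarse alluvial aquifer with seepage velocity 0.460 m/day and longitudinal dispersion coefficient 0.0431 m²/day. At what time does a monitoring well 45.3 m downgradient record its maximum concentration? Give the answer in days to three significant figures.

For the 1D instantaneous-source solution, setting ∂C/∂t = 0 at fixed x gives v²t² + 2Dt − x² = 0, so t = (√(D² + v²x²) − D)/v².
√(D² + v²x²) = √(0.0431² + 0.460² × 45.3²) = 20.84; v² = 0.2116.
t = (20.84 − 0.0431)/0.2116 = 98.3 days (vs. the pure-advection estimate x/v = 98.5 d).

98.3 days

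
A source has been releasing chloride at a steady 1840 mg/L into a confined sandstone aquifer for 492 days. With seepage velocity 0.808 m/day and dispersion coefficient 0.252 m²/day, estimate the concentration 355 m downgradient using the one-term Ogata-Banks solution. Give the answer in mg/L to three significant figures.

1830 mg/L

For a continuous step input, C/C₀ ≈ ½·erfc((x−vt)/(2√(Dt))).
vt = 0.808 × 492 = 397.536 m and 2√(Dt) = 2√(0.252 × 492) = 22.27 m.
Argument (x−vt)/(2√(Dt)) = (355 − 397.536)/22.27 = -1.910; ½·erfc(-1.910) = 0.9965.
C = 1840 × 0.9965 = 1830 mg/L.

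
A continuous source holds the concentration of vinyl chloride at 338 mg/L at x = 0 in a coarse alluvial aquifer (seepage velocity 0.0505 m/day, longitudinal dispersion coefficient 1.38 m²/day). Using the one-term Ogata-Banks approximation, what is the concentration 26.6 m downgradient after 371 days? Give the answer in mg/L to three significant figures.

For a continuous step input, C/C₀ ≈ ½·erfc((x−vt)/(2√(Dt))).
vt = 0.0505 × 371 = 18.7355 m and 2√(Dt) = 2√(1.38 × 371) = 45.25 m.
Argument (x−vt)/(2√(Dt)) = (26.6 − 18.7355)/45.25 = 0.1738; ½·erfc(0.1738) = 0.4029.
C = 338 × 0.4029 = 136 mg/L.

136 mg/L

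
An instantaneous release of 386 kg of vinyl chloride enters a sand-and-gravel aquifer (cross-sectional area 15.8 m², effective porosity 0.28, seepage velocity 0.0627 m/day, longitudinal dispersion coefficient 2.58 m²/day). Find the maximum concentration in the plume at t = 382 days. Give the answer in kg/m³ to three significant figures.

0.784 kg/m³

The peak of an instantaneous 1D plume sits at x = vt; there the Gaussian factor is 1 and C_max = M/(n_e·A·√(4πDt)), where n_e·A is the pore area the mass is dissolved in.
√(4πDt) = √(4π × 2.58 × 382) = 111.3 m, so C_max = 386/(0.28 × 15.8 × 111.3) = 0.784 kg/m³.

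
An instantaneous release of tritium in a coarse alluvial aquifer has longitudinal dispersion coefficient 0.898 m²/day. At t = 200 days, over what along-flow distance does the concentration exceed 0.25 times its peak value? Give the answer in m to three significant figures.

The plume is Gaussian with σ = √(2Dt) = √(2 × 0.898 × 200) = 18.95 m.
C/C_peak = exp(−Δx²/(2σ²)) = 0.25 ⇒ Δx = σ·√(−2 ln 0.25) = 18.95 × 1.665 = 31.55 m.
Width = 2Δx = 63.1 m.

63.1 m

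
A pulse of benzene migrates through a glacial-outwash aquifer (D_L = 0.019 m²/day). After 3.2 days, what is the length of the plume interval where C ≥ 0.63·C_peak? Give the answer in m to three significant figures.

The plume is Gaussian with σ = √(2Dt) = √(2 × 0.019 × 3.2) = 0.3487 m.
C/C_peak = exp(−Δx²/(2σ²)) = 0.63 ⇒ Δx = σ·√(−2 ln 0.63) = 0.3487 × 0.9613 = 0.3352 m.
Width = 2Δx = 0.670 m.

0.670 m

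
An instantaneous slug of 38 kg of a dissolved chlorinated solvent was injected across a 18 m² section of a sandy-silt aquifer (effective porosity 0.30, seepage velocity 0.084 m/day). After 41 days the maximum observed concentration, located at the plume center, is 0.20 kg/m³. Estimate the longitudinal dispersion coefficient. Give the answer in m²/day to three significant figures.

At the plume center C_max = M/(n_e·A·√(4πDt)), so D = M²/(4πt·(n_e·A·C_max)²).
n_e·A·C_max = 0.30 × 18 × 0.20 = 1.080 kg/m.
D = 38²/(4π × 41 × 1.080²) = 2.40 m²/day.

2.40 m²/day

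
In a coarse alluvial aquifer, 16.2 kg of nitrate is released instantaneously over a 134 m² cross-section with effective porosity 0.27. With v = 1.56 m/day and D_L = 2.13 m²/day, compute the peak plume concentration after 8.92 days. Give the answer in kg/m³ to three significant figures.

The peak of an instantaneous 1D plume sits at x = vt; there the Gaussian factor is 1 and C_max = M/(n_e·A·√(4πDt)), where n_e·A is the pore area the mass is dissolved in.
√(4πDt) = √(4π × 2.13 × 8.92) = 15.45 m, so C_max = 16.2/(0.27 × 134 × 15.45) = 0.0290 kg/m³.

0.0290 kg/m³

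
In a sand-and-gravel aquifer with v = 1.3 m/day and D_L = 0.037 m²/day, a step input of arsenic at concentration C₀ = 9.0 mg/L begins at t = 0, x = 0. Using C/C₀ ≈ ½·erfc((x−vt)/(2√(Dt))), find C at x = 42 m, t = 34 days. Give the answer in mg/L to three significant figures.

For a continuous step input, C/C₀ ≈ ½·erfc((x−vt)/(2√(Dt))).
vt = 1.3 × 34 = 44.2 m and 2√(Dt) = 2√(0.037 × 34) = 2.243 m.
Argument (x−vt)/(2√(Dt)) = (42 − 44.2)/2.243 = -0.9808; ½·erfc(-0.9808) = 0.9173.
C = 9.0 × 0.9173 = 8.26 mg/L.

8.26 mg/L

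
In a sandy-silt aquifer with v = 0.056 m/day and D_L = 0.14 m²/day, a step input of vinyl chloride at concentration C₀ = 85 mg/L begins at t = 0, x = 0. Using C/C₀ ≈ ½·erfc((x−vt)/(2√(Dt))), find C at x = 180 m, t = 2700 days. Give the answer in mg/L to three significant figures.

12.5 mg/L

For a continuous step input, C/C₀ ≈ ½·erfc((x−vt)/(2√(Dt))).
vt = 0.056 × 2700 = 151.2 m and 2√(Dt) = 2√(0.14 × 2700) = 38.88 m.
Argument (x−vt)/(2√(Dt)) = (180 − 151.2)/38.88 = 0.7407; ½·erfc(0.7407) = 0.1474.
C = 85 × 0.1474 = 12.5 mg/L.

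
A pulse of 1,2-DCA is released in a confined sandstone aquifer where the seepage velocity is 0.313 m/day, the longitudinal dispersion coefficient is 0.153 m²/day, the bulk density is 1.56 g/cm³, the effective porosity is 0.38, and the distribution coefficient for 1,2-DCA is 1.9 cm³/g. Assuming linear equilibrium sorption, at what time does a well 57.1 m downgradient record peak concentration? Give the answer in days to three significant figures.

1590 days

Retardation factor R = 1 + ρ_b·K_d/n = 1 + 1.56 × 1.9/0.38 = 8.800.
Sorption retards both mechanisms: v_R = v/R = 0.03557 m/day, D_R = D/R = 0.01739 m²/day.
Peak time from v_R²t² + 2D_R t − x² = 0: t = (√(D_R² + v_R²x²) − D_R)/v_R².
√(D_R² + v_R²x²) = √(0.01739² + 0.03557² × 57.1²) = 2.031; v_R² = 0.001265.
t = (2.031 − 0.01739)/0.001265 = 1590 days.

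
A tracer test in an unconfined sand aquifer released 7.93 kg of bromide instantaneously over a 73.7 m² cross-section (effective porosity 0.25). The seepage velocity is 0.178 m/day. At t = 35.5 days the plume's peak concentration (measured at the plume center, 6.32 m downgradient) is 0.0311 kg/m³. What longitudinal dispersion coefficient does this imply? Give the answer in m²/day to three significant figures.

At the plume center C_max = M/(n_e·A·√(4πDt)), so D = M²/(4πt·(n_e·A·C_max)²).
n_e·A·C_max = 0.25 × 73.7 × 0.0311 = 0.5730 kg/m.
D = 7.93²/(4π × 35.5 × 0.5730²) = 0.429 m²/day.

0.429 m²/day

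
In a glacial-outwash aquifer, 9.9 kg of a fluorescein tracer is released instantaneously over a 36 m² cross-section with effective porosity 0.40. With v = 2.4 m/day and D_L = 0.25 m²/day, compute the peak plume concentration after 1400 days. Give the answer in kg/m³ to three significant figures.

0.0104 kg/m³

The peak of an instantaneous 1D plume sits at x = vt; there the Gaussian factor is 1 and C_max = M/(n_e·A·√(4πDt)), where n_e·A is the pore area the mass is dissolved in.
√(4πDt) = √(4π × 0.25 × 1400) = 66.32 m, so C_max = 9.9/(0.40 × 36 × 66.32) = 0.0104 kg/m³.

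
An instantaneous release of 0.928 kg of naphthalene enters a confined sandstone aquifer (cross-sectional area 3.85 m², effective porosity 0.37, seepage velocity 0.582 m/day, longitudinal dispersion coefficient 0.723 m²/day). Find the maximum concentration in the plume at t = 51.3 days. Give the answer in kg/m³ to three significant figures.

The peak of an instantaneous 1D plume sits at x = vt; there the Gaussian factor is 1 and C_max = M/(n_e·A·√(4πDt)), where n_e·A is the pore area the mass is dissolved in.
√(4πDt) = √(4π × 0.723 × 51.3) = 21.59 m, so C_max = 0.928/(0.37 × 3.85 × 21.59) = 0.0302 kg/m³.

0.0302 kg/m³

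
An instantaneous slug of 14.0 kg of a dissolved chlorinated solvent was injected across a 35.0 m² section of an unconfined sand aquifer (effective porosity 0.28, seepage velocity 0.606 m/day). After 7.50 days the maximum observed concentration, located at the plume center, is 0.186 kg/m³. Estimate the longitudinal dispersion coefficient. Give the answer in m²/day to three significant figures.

0.626 m²/day

At the plume center C_max = M/(n_e·A·√(4πDt)), so D = M²/(4πt·(n_e·A·C_max)²).
n_e·A·C_max = 0.28 × 35.0 × 0.186 = 1.823 kg/m.
D = 14.0²/(4π × 7.50 × 1.823²) = 0.626 m²/day.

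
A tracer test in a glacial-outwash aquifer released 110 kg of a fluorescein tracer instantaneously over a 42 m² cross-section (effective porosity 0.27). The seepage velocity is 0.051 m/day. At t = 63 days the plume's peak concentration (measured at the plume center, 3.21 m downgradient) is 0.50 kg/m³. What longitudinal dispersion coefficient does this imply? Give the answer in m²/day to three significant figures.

0.475 m²/day

At the plume center C_max = M/(n_e·A·√(4πDt)), so D = M²/(4πt·(n_e·A·C_max)²).
n_e·A·C_max = 0.27 × 42 × 0.50 = 5.670 kg/m.
D = 110²/(4π × 63 × 5.670²) = 0.475 m²/day.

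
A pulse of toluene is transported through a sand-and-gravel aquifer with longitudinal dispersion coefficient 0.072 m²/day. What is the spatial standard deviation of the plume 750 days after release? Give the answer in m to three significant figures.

10.4 m

Dispersive spreading gives a Gaussian with σ² = 2Dt; advection only shifts the center.
σ = √(2 × 0.072 × 750) = 10.4 m.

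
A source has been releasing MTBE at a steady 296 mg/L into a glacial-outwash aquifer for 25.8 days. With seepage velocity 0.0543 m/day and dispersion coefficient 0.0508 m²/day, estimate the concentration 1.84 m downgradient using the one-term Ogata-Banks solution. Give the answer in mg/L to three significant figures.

116 mg/L

For a continuous step input, C/C₀ ≈ ½·erfc((x−vt)/(2√(Dt))).
vt = 0.0543 × 25.8 = 1.40094 m and 2√(Dt) = 2√(0.0508 × 25.8) = 2.290 m.
Argument (x−vt)/(2√(Dt)) = (1.84 − 1.40094)/2.290 = 0.1917; ½·erfc(0.1917) = 0.3932.
C = 296 × 0.3932 = 116 mg/L.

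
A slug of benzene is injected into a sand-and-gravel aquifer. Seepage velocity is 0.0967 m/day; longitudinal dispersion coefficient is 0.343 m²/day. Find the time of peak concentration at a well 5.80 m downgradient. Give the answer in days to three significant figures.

33.6 days

For the 1D instantaneous-source solution, setting ∂C/∂t = 0 at fixed x gives v²t² + 2Dt − x² = 0, so t = (√(D² + v²x²) − D)/v².
√(D² + v²x²) = √(0.343² + 0.0967² × 5.80²) = 0.6574; v² = 0.00935089.
t = (0.6574 − 0.343)/0.00935089 = 33.6 days (vs. the pure-advection estimate x/v = 60.0 d).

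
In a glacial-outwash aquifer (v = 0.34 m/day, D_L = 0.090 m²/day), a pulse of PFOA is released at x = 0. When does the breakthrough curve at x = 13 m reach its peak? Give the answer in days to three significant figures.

37.5 days

For the 1D instantaneous-source solution, setting ∂C/∂t = 0 at fixed x gives v²t² + 2Dt − x² = 0, so t = (√(D² + v²x²) − D)/v².
√(D² + v²x²) = √(0.090² + 0.34² × 13²) = 4.421; v² = 0.1156.
t = (4.421 − 0.090)/0.1156 = 37.5 days (vs. the pure-advection estimate x/v = 38.2 d).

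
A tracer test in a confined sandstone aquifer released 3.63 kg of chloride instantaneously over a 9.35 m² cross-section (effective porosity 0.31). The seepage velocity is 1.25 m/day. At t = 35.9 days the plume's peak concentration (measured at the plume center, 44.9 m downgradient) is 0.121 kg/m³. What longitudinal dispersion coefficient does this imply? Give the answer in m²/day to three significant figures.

At the plume center C_max = M/(n_e·A·√(4πDt)), so D = M²/(4πt·(n_e·A·C_max)²).
n_e·A·C_max = 0.31 × 9.35 × 0.121 = 0.3507 kg/m.
D = 3.63²/(4π × 35.9 × 0.3507²) = 0.237 m²/day.

0.237 m²/day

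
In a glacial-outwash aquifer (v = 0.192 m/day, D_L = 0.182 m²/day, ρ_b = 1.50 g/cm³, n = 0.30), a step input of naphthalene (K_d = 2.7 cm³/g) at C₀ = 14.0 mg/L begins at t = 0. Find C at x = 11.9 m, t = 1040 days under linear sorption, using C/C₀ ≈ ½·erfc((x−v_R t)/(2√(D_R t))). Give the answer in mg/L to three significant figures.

Retardation factor R = 1 + ρ_b·K_d/n = 1 + 1.50 × 2.7/0.30 = 14.50.
Sorption retards both mechanisms: v_R = v/R = 0.01324 m/day, D_R = D/R = 0.01255 m²/day.
v_R·t = 0.01324 × 1040 = 13.7696 m; 2√(D_R t) = 7.226 m; argument = (11.9 − 13.7696)/7.226 = -0.2587.
C = C₀ × ½·erfc(-0.2587) = 14.0 × 0.6428 = 9.00 mg/L.

9.00 mg/L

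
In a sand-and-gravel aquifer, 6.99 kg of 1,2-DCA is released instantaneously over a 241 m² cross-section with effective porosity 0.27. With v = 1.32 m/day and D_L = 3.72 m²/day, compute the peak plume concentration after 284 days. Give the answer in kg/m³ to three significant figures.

The peak of an instantaneous 1D plume sits at x = vt; there the Gaussian factor is 1 and C_max = M/(n_e·A·√(4πDt)), where n_e·A is the pore area the mass is dissolved in.
√(4πDt) = √(4π × 3.72 × 284) = 115.2 m, so C_max = 6.99/(0.27 × 241 × 115.2) = 0.000932 kg/m³.

0.000932 kg/m³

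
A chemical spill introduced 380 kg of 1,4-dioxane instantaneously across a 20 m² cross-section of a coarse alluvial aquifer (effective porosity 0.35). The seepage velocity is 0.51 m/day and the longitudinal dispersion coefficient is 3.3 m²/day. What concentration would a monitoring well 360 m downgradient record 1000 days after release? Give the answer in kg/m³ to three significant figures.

0.0485 kg/m³

For an instantaneous plane source, C(x,t) = M/(n_e·A·√(4πDt)) · exp(−(x−vt)²/(4Dt)), with n_e·A the pore (flow) area.
Plume center vt = 0.51 × 1000 = 510 m, so the well at 360 m is 150 m upgradient of the peak.
√(4πDt) = 203.6 m, giving peak height M/(n_e·A·√(4πDt)) = 380/(0.35 × 20 × 203.6) = 0.2666 kg/m³.
(x−vt)²/(4Dt) = (-150)²/(4 × 3.3 × 1000) = 1.705; exp(−1.705) = 0.1818.
C = 0.2666 × 0.1818 = 0.0485 kg/m³.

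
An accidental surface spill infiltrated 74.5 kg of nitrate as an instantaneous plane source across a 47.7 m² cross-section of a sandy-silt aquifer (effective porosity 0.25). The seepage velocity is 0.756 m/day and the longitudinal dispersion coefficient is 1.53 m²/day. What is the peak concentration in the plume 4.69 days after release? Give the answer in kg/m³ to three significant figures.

0.658 kg/m³

The peak of an instantaneous 1D plume sits at x = vt; there the Gaussian factor is 1 and C_max = M/(n_e·A·√(4πDt)), where n_e·A is the pore area the mass is dissolved in.
√(4πDt) = √(4π × 1.53 × 4.69) = 9.496 m, so C_max = 74.5/(0.25 × 47.7 × 9.496) = 0.658 kg/m³.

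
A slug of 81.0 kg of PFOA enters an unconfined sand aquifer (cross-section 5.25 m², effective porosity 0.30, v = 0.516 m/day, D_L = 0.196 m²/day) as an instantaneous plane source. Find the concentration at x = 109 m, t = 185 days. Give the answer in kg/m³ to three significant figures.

For an instantaneous plane source, C(x,t) = M/(n_e·A·√(4πDt)) · exp(−(x−vt)²/(4Dt)), with n_e·A the pore (flow) area.
Plume center vt = 0.516 × 185 = 95.46 m, so the well at 109 m is 13.54 m downgradient of the peak.
√(4πDt) = 21.35 m, giving peak height M/(n_e·A·√(4πDt)) = 81.0/(0.30 × 5.25 × 21.35) = 2.409 kg/m³.
(x−vt)²/(4Dt) = (13.54)²/(4 × 0.196 × 185) = 1.264; exp(−1.264) = 0.2825.
C = 2.409 × 0.2825 = 0.681 kg/m³.

0.681 kg/m³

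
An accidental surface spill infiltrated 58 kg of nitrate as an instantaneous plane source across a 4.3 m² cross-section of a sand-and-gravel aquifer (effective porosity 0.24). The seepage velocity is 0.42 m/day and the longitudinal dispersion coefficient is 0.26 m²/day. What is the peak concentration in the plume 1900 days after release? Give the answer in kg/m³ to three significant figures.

0.713 kg/m³

The peak of an instantaneous 1D plume sits at x = vt; there the Gaussian factor is 1 and C_max = M/(n_e·A·√(4πDt)), where n_e·A is the pore area the mass is dissolved in.
√(4πDt) = √(4π × 0.26 × 1900) = 78.79 m, so C_max = 58/(0.24 × 4.3 × 78.79) = 0.713 kg/m³.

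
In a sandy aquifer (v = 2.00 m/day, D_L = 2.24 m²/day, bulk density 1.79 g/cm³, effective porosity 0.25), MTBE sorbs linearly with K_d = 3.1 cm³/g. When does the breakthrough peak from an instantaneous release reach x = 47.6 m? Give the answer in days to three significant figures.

539 days

Retardation factor R = 1 + ρ_b·K_d/n = 1 + 1.79 × 3.1/0.25 = 23.20.
Sorption retards both mechanisms: v_R = v/R = 0.08621 m/day, D_R = D/R = 0.09655 m²/day.
Peak time from v_R²t² + 2D_R t − x² = 0: t = (√(D_R² + v_R²x²) − D_R)/v_R².
√(D_R² + v_R²x²) = √(0.09655² + 0.08621² × 47.6²) = 4.105; v_R² = 0.007432.
t = (4.105 − 0.09655)/0.007432 = 539 days.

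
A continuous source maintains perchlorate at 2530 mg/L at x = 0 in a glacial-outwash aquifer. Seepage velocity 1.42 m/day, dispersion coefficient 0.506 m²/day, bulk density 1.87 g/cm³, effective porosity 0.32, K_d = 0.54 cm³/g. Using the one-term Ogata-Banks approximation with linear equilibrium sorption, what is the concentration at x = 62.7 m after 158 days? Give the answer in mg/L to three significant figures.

Retardation factor R = 1 + ρ_b·K_d/n = 1 + 1.87 × 0.54/0.32 = 4.156.
Sorption retards both mechanisms: v_R = v/R = 0.3417 m/day, D_R = D/R = 0.1218 m²/day.
v_R·t = 0.3417 × 158 = 53.9886 m; 2√(D_R t) = 8.774 m; argument = (62.7 − 53.9886)/8.774 = 0.9929.
C = C₀ × ½·erfc(0.9929) = 2530 × 0.08013 = 203 mg/L.

203 mg/L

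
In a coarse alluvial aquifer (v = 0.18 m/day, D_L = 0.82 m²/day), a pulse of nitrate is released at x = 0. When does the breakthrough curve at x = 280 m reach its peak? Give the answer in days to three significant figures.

For the 1D instantaneous-source solution, setting ∂C/∂t = 0 at fixed x gives v²t² + 2Dt − x² = 0, so t = (√(D² + v²x²) − D)/v².
√(D² + v²x²) = √(0.82² + 0.18² × 280²) = 50.41; v² = 0.0324.
t = (50.41 − 0.82)/0.0324 = 1530 days (vs. the pure-advection estimate x/v = 1560 d).

1530 days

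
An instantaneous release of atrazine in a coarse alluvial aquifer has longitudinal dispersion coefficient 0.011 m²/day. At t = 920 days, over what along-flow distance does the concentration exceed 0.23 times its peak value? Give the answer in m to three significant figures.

The plume is Gaussian with σ = √(2Dt) = √(2 × 0.011 × 920) = 4.499 m.
C/C_peak = exp(−Δx²/(2σ²)) = 0.23 ⇒ Δx = σ·√(−2 ln 0.23) = 4.499 × 1.714 = 7.711 m.
Width = 2Δx = 15.4 m.

15.4 m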